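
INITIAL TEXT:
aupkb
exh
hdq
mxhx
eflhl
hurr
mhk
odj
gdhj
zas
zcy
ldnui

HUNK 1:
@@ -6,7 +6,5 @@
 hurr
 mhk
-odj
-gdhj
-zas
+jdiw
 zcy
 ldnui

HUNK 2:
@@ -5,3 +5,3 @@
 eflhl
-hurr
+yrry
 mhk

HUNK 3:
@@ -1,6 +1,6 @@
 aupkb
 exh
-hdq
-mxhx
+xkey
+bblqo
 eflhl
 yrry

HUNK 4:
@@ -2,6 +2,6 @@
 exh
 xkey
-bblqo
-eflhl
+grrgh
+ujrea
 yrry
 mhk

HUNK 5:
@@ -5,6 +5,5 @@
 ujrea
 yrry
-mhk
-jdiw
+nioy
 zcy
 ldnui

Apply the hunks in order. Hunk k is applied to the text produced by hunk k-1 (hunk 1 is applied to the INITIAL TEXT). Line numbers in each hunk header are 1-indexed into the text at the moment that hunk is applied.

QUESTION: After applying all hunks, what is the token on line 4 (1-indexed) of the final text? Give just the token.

Hunk 1: at line 6 remove [odj,gdhj,zas] add [jdiw] -> 10 lines: aupkb exh hdq mxhx eflhl hurr mhk jdiw zcy ldnui
Hunk 2: at line 5 remove [hurr] add [yrry] -> 10 lines: aupkb exh hdq mxhx eflhl yrry mhk jdiw zcy ldnui
Hunk 3: at line 1 remove [hdq,mxhx] add [xkey,bblqo] -> 10 lines: aupkb exh xkey bblqo eflhl yrry mhk jdiw zcy ldnui
Hunk 4: at line 2 remove [bblqo,eflhl] add [grrgh,ujrea] -> 10 lines: aupkb exh xkey grrgh ujrea yrry mhk jdiw zcy ldnui
Hunk 5: at line 5 remove [mhk,jdiw] add [nioy] -> 9 lines: aupkb exh xkey grrgh ujrea yrry nioy zcy ldnui
Final line 4: grrgh

Answer: grrgh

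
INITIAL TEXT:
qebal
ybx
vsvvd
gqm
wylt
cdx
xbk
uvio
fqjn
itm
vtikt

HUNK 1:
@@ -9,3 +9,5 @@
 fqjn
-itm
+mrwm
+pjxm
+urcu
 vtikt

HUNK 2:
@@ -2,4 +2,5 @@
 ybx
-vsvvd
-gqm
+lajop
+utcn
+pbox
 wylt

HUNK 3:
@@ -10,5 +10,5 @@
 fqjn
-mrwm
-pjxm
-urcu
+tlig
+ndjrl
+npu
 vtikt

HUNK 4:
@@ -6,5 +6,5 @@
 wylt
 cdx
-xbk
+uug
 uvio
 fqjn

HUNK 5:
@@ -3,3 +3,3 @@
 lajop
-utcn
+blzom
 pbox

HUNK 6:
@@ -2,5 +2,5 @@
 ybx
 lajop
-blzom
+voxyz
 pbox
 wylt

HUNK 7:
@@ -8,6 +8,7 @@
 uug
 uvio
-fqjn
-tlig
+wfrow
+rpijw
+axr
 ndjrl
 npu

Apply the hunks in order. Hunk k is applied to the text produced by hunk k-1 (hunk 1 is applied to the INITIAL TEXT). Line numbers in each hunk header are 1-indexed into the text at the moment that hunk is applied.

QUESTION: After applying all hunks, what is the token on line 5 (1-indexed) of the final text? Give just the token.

Hunk 1: at line 9 remove [itm] add [mrwm,pjxm,urcu] -> 13 lines: qebal ybx vsvvd gqm wylt cdx xbk uvio fqjn mrwm pjxm urcu vtikt
Hunk 2: at line 2 remove [vsvvd,gqm] add [lajop,utcn,pbox] -> 14 lines: qebal ybx lajop utcn pbox wylt cdx xbk uvio fqjn mrwm pjxm urcu vtikt
Hunk 3: at line 10 remove [mrwm,pjxm,urcu] add [tlig,ndjrl,npu] -> 14 lines: qebal ybx lajop utcn pbox wylt cdx xbk uvio fqjn tlig ndjrl npu vtikt
Hunk 4: at line 6 remove [xbk] add [uug] -> 14 lines: qebal ybx lajop utcn pbox wylt cdx uug uvio fqjn tlig ndjrl npu vtikt
Hunk 5: at line 3 remove [utcn] add [blzom] -> 14 lines: qebal ybx lajop blzom pbox wylt cdx uug uvio fqjn tlig ndjrl npu vtikt
Hunk 6: at line 2 remove [blzom] add [voxyz] -> 14 lines: qebal ybx lajop voxyz pbox wylt cdx uug uvio fqjn tlig ndjrl npu vtikt
Hunk 7: at line 8 remove [fqjn,tlig] add [wfrow,rpijw,axr] -> 15 lines: qebal ybx lajop voxyz pbox wylt cdx uug uvio wfrow rpijw axr ndjrl npu vtikt
Final line 5: pbox

Answer: pbox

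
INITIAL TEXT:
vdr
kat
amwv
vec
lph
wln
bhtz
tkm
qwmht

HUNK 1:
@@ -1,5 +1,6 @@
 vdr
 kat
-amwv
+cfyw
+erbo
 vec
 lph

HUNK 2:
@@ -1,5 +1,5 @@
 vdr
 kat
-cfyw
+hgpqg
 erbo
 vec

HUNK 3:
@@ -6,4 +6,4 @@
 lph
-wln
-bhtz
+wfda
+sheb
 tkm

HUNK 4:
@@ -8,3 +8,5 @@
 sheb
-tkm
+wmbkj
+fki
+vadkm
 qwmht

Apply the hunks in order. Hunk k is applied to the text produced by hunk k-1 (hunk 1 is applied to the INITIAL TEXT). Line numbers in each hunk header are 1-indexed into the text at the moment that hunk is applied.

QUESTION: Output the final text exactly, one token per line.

Answer: vdr
kat
hgpqg
erbo
vec
lph
wfda
sheb
wmbkj
fki
vadkm
qwmht

Derivation:
Hunk 1: at line 1 remove [amwv] add [cfyw,erbo] -> 10 lines: vdr kat cfyw erbo vec lph wln bhtz tkm qwmht
Hunk 2: at line 1 remove [cfyw] add [hgpqg] -> 10 lines: vdr kat hgpqg erbo vec lph wln bhtz tkm qwmht
Hunk 3: at line 6 remove [wln,bhtz] add [wfda,sheb] -> 10 lines: vdr kat hgpqg erbo vec lph wfda sheb tkm qwmht
Hunk 4: at line 8 remove [tkm] add [wmbkj,fki,vadkm] -> 12 lines: vdr kat hgpqg erbo vec lph wfda sheb wmbkj fki vadkm qwmht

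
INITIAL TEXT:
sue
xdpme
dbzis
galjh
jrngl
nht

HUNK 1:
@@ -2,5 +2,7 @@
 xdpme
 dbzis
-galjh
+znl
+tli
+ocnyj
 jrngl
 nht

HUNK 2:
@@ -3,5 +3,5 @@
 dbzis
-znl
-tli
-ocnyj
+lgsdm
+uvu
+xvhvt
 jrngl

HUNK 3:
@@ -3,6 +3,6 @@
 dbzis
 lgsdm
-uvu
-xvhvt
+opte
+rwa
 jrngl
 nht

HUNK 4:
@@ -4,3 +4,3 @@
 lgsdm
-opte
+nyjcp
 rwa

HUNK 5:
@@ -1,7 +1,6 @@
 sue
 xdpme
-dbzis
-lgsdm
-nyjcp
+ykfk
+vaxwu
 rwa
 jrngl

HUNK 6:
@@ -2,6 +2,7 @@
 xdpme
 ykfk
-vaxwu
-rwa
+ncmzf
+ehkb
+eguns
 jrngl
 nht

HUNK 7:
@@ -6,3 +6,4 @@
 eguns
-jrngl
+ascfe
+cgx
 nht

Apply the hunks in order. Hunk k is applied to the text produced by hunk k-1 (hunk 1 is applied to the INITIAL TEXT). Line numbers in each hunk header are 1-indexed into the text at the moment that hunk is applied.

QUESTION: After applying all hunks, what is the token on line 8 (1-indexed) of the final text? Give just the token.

Hunk 1: at line 2 remove [galjh] add [znl,tli,ocnyj] -> 8 lines: sue xdpme dbzis znl tli ocnyj jrngl nht
Hunk 2: at line 3 remove [znl,tli,ocnyj] add [lgsdm,uvu,xvhvt] -> 8 lines: sue xdpme dbzis lgsdm uvu xvhvt jrngl nht
Hunk 3: at line 3 remove [uvu,xvhvt] add [opte,rwa] -> 8 lines: sue xdpme dbzis lgsdm opte rwa jrngl nht
Hunk 4: at line 4 remove [opte] add [nyjcp] -> 8 lines: sue xdpme dbzis lgsdm nyjcp rwa jrngl nht
Hunk 5: at line 1 remove [dbzis,lgsdm,nyjcp] add [ykfk,vaxwu] -> 7 lines: sue xdpme ykfk vaxwu rwa jrngl nht
Hunk 6: at line 2 remove [vaxwu,rwa] add [ncmzf,ehkb,eguns] -> 8 lines: sue xdpme ykfk ncmzf ehkb eguns jrngl nht
Hunk 7: at line 6 remove [jrngl] add [ascfe,cgx] -> 9 lines: sue xdpme ykfk ncmzf ehkb eguns ascfe cgx nht
Final line 8: cgx

Answer: cgx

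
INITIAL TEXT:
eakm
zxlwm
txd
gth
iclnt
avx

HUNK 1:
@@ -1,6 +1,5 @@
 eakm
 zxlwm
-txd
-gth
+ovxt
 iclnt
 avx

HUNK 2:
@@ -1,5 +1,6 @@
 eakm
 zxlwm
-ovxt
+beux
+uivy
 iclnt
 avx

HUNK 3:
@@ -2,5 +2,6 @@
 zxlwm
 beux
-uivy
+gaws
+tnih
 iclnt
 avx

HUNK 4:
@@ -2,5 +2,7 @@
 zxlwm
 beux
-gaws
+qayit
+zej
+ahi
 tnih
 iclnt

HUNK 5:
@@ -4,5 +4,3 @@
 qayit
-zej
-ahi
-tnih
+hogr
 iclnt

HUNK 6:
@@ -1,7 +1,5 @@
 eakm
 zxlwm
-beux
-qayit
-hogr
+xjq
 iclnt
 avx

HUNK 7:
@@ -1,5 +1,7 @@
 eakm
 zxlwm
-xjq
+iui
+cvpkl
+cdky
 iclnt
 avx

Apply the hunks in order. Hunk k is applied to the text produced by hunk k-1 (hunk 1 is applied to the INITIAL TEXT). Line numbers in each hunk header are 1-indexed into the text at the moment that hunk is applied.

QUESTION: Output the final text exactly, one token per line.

Answer: eakm
zxlwm
iui
cvpkl
cdky
iclnt
avx

Derivation:
Hunk 1: at line 1 remove [txd,gth] add [ovxt] -> 5 lines: eakm zxlwm ovxt iclnt avx
Hunk 2: at line 1 remove [ovxt] add [beux,uivy] -> 6 lines: eakm zxlwm beux uivy iclnt avx
Hunk 3: at line 2 remove [uivy] add [gaws,tnih] -> 7 lines: eakm zxlwm beux gaws tnih iclnt avx
Hunk 4: at line 2 remove [gaws] add [qayit,zej,ahi] -> 9 lines: eakm zxlwm beux qayit zej ahi tnih iclnt avx
Hunk 5: at line 4 remove [zej,ahi,tnih] add [hogr] -> 7 lines: eakm zxlwm beux qayit hogr iclnt avx
Hunk 6: at line 1 remove [beux,qayit,hogr] add [xjq] -> 5 lines: eakm zxlwm xjq iclnt avx
Hunk 7: at line 1 remove [xjq] add [iui,cvpkl,cdky] -> 7 lines: eakm zxlwm iui cvpkl cdky iclnt avx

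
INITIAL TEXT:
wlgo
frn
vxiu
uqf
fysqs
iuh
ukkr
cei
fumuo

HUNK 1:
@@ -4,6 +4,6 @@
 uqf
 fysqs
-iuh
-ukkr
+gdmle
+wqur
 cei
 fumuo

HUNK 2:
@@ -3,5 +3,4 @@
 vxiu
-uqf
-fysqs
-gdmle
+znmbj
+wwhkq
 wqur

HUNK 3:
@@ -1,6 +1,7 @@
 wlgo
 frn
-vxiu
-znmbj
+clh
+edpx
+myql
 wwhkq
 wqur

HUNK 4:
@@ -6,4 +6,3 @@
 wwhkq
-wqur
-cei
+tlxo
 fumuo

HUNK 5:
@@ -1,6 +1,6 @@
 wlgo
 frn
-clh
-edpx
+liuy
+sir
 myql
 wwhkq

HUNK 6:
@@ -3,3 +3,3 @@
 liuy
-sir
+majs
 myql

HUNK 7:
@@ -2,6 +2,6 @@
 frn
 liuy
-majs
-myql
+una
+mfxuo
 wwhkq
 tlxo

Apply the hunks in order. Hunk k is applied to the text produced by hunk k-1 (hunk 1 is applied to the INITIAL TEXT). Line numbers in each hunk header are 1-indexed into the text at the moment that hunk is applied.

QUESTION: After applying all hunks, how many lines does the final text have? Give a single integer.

Hunk 1: at line 4 remove [iuh,ukkr] add [gdmle,wqur] -> 9 lines: wlgo frn vxiu uqf fysqs gdmle wqur cei fumuo
Hunk 2: at line 3 remove [uqf,fysqs,gdmle] add [znmbj,wwhkq] -> 8 lines: wlgo frn vxiu znmbj wwhkq wqur cei fumuo
Hunk 3: at line 1 remove [vxiu,znmbj] add [clh,edpx,myql] -> 9 lines: wlgo frn clh edpx myql wwhkq wqur cei fumuo
Hunk 4: at line 6 remove [wqur,cei] add [tlxo] -> 8 lines: wlgo frn clh edpx myql wwhkq tlxo fumuo
Hunk 5: at line 1 remove [clh,edpx] add [liuy,sir] -> 8 lines: wlgo frn liuy sir myql wwhkq tlxo fumuo
Hunk 6: at line 3 remove [sir] add [majs] -> 8 lines: wlgo frn liuy majs myql wwhkq tlxo fumuo
Hunk 7: at line 2 remove [majs,myql] add [una,mfxuo] -> 8 lines: wlgo frn liuy una mfxuo wwhkq tlxo fumuo
Final line count: 8

Answer: 8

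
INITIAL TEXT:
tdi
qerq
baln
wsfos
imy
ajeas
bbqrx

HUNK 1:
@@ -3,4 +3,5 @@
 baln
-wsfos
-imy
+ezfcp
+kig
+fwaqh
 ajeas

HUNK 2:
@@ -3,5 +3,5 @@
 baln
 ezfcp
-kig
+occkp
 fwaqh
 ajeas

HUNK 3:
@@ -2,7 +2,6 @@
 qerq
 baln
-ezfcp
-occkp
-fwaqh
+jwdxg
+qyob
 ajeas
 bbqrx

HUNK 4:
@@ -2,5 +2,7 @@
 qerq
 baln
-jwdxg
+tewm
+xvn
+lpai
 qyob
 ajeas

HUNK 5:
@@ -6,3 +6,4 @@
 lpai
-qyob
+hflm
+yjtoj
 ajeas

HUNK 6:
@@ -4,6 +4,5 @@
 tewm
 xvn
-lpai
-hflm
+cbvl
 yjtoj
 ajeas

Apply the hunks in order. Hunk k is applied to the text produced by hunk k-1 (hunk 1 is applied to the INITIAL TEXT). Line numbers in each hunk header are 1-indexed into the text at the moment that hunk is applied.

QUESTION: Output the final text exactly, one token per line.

Hunk 1: at line 3 remove [wsfos,imy] add [ezfcp,kig,fwaqh] -> 8 lines: tdi qerq baln ezfcp kig fwaqh ajeas bbqrx
Hunk 2: at line 3 remove [kig] add [occkp] -> 8 lines: tdi qerq baln ezfcp occkp fwaqh ajeas bbqrx
Hunk 3: at line 2 remove [ezfcp,occkp,fwaqh] add [jwdxg,qyob] -> 7 lines: tdi qerq baln jwdxg qyob ajeas bbqrx
Hunk 4: at line 2 remove [jwdxg] add [tewm,xvn,lpai] -> 9 lines: tdi qerq baln tewm xvn lpai qyob ajeas bbqrx
Hunk 5: at line 6 remove [qyob] add [hflm,yjtoj] -> 10 lines: tdi qerq baln tewm xvn lpai hflm yjtoj ajeas bbqrx
Hunk 6: at line 4 remove [lpai,hflm] add [cbvl] -> 9 lines: tdi qerq baln tewm xvn cbvl yjtoj ajeas bbqrx

Answer: tdi
qerq
baln
tewm
xvn
cbvl
yjtoj
ajeas
bbqrx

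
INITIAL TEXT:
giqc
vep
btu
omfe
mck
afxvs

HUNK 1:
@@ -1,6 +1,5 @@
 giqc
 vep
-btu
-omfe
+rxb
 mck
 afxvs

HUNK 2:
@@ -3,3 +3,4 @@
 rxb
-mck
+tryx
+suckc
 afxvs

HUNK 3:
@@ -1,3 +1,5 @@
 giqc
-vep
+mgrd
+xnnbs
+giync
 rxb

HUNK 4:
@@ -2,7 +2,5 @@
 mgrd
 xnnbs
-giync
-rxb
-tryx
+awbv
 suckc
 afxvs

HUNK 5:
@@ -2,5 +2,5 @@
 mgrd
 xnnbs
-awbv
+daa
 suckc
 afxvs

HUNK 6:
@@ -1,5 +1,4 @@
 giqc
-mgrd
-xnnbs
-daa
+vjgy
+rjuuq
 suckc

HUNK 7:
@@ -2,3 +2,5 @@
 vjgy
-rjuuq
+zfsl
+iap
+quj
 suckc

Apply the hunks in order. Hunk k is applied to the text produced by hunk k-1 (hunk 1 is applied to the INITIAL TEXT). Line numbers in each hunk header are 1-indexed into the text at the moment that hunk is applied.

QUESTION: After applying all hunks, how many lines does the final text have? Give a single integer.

Answer: 7

Derivation:
Hunk 1: at line 1 remove [btu,omfe] add [rxb] -> 5 lines: giqc vep rxb mck afxvs
Hunk 2: at line 3 remove [mck] add [tryx,suckc] -> 6 lines: giqc vep rxb tryx suckc afxvs
Hunk 3: at line 1 remove [vep] add [mgrd,xnnbs,giync] -> 8 lines: giqc mgrd xnnbs giync rxb tryx suckc afxvs
Hunk 4: at line 2 remove [giync,rxb,tryx] add [awbv] -> 6 lines: giqc mgrd xnnbs awbv suckc afxvs
Hunk 5: at line 2 remove [awbv] add [daa] -> 6 lines: giqc mgrd xnnbs daa suckc afxvs
Hunk 6: at line 1 remove [mgrd,xnnbs,daa] add [vjgy,rjuuq] -> 5 lines: giqc vjgy rjuuq suckc afxvs
Hunk 7: at line 2 remove [rjuuq] add [zfsl,iap,quj] -> 7 lines: giqc vjgy zfsl iap quj suckc afxvs
Final line count: 7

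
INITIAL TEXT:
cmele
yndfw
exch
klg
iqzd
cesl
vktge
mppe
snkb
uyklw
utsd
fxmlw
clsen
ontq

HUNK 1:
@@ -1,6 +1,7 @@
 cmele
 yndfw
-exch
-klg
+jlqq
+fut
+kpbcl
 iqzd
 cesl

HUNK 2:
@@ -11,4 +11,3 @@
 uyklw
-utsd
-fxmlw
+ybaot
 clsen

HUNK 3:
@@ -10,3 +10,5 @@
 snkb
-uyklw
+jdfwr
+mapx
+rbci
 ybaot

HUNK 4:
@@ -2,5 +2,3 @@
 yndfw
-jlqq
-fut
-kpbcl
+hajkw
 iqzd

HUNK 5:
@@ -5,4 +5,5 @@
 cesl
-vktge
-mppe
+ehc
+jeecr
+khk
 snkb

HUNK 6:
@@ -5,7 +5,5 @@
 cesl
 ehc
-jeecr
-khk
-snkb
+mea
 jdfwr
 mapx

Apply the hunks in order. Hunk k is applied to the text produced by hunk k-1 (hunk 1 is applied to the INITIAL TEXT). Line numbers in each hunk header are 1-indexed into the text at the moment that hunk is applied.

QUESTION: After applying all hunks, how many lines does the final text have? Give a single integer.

Answer: 13

Derivation:
Hunk 1: at line 1 remove [exch,klg] add [jlqq,fut,kpbcl] -> 15 lines: cmele yndfw jlqq fut kpbcl iqzd cesl vktge mppe snkb uyklw utsd fxmlw clsen ontq
Hunk 2: at line 11 remove [utsd,fxmlw] add [ybaot] -> 14 lines: cmele yndfw jlqq fut kpbcl iqzd cesl vktge mppe snkb uyklw ybaot clsen ontq
Hunk 3: at line 10 remove [uyklw] add [jdfwr,mapx,rbci] -> 16 lines: cmele yndfw jlqq fut kpbcl iqzd cesl vktge mppe snkb jdfwr mapx rbci ybaot clsen ontq
Hunk 4: at line 2 remove [jlqq,fut,kpbcl] add [hajkw] -> 14 lines: cmele yndfw hajkw iqzd cesl vktge mppe snkb jdfwr mapx rbci ybaot clsen ontq
Hunk 5: at line 5 remove [vktge,mppe] add [ehc,jeecr,khk] -> 15 lines: cmele yndfw hajkw iqzd cesl ehc jeecr khk snkb jdfwr mapx rbci ybaot clsen ontq
Hunk 6: at line 5 remove [jeecr,khk,snkb] add [mea] -> 13 lines: cmele yndfw hajkw iqzd cesl ehc mea jdfwr mapx rbci ybaot clsen ontq
Final line count: 13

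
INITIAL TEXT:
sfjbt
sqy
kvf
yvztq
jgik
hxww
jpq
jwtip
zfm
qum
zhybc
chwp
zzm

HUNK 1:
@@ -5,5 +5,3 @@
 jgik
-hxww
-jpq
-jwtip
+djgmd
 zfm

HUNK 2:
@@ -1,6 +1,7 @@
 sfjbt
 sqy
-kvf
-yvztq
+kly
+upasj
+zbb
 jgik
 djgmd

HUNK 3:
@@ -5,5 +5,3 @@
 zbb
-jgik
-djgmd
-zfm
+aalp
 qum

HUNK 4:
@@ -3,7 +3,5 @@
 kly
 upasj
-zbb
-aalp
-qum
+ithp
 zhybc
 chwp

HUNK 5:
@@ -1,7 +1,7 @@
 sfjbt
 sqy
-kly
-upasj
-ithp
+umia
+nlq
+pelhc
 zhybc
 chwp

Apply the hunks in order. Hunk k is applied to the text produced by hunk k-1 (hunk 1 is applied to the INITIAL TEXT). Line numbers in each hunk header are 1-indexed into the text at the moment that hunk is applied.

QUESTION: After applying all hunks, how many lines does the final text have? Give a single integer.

Answer: 8

Derivation:
Hunk 1: at line 5 remove [hxww,jpq,jwtip] add [djgmd] -> 11 lines: sfjbt sqy kvf yvztq jgik djgmd zfm qum zhybc chwp zzm
Hunk 2: at line 1 remove [kvf,yvztq] add [kly,upasj,zbb] -> 12 lines: sfjbt sqy kly upasj zbb jgik djgmd zfm qum zhybc chwp zzm
Hunk 3: at line 5 remove [jgik,djgmd,zfm] add [aalp] -> 10 lines: sfjbt sqy kly upasj zbb aalp qum zhybc chwp zzm
Hunk 4: at line 3 remove [zbb,aalp,qum] add [ithp] -> 8 lines: sfjbt sqy kly upasj ithp zhybc chwp zzm
Hunk 5: at line 1 remove [kly,upasj,ithp] add [umia,nlq,pelhc] -> 8 lines: sfjbt sqy umia nlq pelhc zhybc chwp zzm
Final line count: 8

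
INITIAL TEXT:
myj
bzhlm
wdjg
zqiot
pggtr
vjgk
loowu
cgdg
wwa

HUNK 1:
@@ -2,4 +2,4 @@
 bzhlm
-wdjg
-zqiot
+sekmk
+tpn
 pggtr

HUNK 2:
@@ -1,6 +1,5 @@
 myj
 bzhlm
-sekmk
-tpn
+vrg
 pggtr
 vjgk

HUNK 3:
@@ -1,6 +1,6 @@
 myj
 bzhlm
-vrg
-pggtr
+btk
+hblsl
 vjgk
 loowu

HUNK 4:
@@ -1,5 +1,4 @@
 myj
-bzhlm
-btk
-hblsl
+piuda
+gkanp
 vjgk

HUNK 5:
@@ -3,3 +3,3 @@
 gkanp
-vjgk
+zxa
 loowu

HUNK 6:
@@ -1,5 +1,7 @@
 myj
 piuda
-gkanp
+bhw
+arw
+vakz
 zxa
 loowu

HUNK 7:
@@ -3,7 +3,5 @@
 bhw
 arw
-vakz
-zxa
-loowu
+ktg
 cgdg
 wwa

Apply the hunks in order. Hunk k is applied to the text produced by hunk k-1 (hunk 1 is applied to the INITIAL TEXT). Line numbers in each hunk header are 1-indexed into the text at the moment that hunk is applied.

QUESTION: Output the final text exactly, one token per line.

Hunk 1: at line 2 remove [wdjg,zqiot] add [sekmk,tpn] -> 9 lines: myj bzhlm sekmk tpn pggtr vjgk loowu cgdg wwa
Hunk 2: at line 1 remove [sekmk,tpn] add [vrg] -> 8 lines: myj bzhlm vrg pggtr vjgk loowu cgdg wwa
Hunk 3: at line 1 remove [vrg,pggtr] add [btk,hblsl] -> 8 lines: myj bzhlm btk hblsl vjgk loowu cgdg wwa
Hunk 4: at line 1 remove [bzhlm,btk,hblsl] add [piuda,gkanp] -> 7 lines: myj piuda gkanp vjgk loowu cgdg wwa
Hunk 5: at line 3 remove [vjgk] add [zxa] -> 7 lines: myj piuda gkanp zxa loowu cgdg wwa
Hunk 6: at line 1 remove [gkanp] add [bhw,arw,vakz] -> 9 lines: myj piuda bhw arw vakz zxa loowu cgdg wwa
Hunk 7: at line 3 remove [vakz,zxa,loowu] add [ktg] -> 7 lines: myj piuda bhw arw ktg cgdg wwa

Answer: myj
piuda
bhw
arw
ktg
cgdg
wwa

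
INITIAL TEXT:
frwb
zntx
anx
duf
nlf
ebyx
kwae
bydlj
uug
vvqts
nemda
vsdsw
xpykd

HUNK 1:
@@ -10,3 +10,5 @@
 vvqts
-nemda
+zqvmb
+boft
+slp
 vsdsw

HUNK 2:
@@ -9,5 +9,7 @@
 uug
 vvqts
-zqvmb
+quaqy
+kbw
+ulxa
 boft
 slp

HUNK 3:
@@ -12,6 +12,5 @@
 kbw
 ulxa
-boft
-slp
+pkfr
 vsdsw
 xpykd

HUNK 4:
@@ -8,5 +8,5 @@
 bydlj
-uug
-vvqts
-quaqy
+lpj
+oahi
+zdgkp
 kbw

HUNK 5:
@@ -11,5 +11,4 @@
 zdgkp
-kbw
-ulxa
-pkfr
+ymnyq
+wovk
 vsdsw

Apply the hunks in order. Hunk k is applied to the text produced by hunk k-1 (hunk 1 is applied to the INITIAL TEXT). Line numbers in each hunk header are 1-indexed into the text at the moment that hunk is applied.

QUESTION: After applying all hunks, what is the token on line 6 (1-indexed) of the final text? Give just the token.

Answer: ebyx

Derivation:
Hunk 1: at line 10 remove [nemda] add [zqvmb,boft,slp] -> 15 lines: frwb zntx anx duf nlf ebyx kwae bydlj uug vvqts zqvmb boft slp vsdsw xpykd
Hunk 2: at line 9 remove [zqvmb] add [quaqy,kbw,ulxa] -> 17 lines: frwb zntx anx duf nlf ebyx kwae bydlj uug vvqts quaqy kbw ulxa boft slp vsdsw xpykd
Hunk 3: at line 12 remove [boft,slp] add [pkfr] -> 16 lines: frwb zntx anx duf nlf ebyx kwae bydlj uug vvqts quaqy kbw ulxa pkfr vsdsw xpykd
Hunk 4: at line 8 remove [uug,vvqts,quaqy] add [lpj,oahi,zdgkp] -> 16 lines: frwb zntx anx duf nlf ebyx kwae bydlj lpj oahi zdgkp kbw ulxa pkfr vsdsw xpykd
Hunk 5: at line 11 remove [kbw,ulxa,pkfr] add [ymnyq,wovk] -> 15 lines: frwb zntx anx duf nlf ebyx kwae bydlj lpj oahi zdgkp ymnyq wovk vsdsw xpykd
Final line 6: ebyx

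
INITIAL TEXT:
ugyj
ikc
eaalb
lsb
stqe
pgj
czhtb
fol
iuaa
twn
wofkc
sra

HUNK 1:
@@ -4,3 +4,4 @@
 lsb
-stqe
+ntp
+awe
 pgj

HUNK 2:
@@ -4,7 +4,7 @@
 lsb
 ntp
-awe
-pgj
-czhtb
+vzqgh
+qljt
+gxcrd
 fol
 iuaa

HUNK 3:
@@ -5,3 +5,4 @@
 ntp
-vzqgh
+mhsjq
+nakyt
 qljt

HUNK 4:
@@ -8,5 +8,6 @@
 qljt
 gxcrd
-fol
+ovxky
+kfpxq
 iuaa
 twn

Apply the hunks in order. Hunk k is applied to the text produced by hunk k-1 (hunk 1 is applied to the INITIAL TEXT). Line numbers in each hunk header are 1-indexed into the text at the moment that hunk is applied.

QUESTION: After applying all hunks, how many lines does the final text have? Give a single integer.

Answer: 15

Derivation:
Hunk 1: at line 4 remove [stqe] add [ntp,awe] -> 13 lines: ugyj ikc eaalb lsb ntp awe pgj czhtb fol iuaa twn wofkc sra
Hunk 2: at line 4 remove [awe,pgj,czhtb] add [vzqgh,qljt,gxcrd] -> 13 lines: ugyj ikc eaalb lsb ntp vzqgh qljt gxcrd fol iuaa twn wofkc sra
Hunk 3: at line 5 remove [vzqgh] add [mhsjq,nakyt] -> 14 lines: ugyj ikc eaalb lsb ntp mhsjq nakyt qljt gxcrd fol iuaa twn wofkc sra
Hunk 4: at line 8 remove [fol] add [ovxky,kfpxq] -> 15 lines: ugyj ikc eaalb lsb ntp mhsjq nakyt qljt gxcrd ovxky kfpxq iuaa twn wofkc sra
Final line count: 15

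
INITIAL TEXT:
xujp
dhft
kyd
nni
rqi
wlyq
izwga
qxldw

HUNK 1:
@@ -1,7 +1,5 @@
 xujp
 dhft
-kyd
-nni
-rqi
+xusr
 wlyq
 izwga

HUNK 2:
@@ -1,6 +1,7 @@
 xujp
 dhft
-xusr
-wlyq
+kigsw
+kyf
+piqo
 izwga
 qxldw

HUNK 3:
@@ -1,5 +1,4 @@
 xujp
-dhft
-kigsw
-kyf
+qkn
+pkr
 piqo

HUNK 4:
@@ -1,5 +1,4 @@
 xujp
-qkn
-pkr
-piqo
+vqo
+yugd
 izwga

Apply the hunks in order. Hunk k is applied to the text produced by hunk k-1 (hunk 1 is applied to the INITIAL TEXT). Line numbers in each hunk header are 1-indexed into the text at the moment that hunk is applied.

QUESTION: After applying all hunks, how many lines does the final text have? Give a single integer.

Answer: 5

Derivation:
Hunk 1: at line 1 remove [kyd,nni,rqi] add [xusr] -> 6 lines: xujp dhft xusr wlyq izwga qxldw
Hunk 2: at line 1 remove [xusr,wlyq] add [kigsw,kyf,piqo] -> 7 lines: xujp dhft kigsw kyf piqo izwga qxldw
Hunk 3: at line 1 remove [dhft,kigsw,kyf] add [qkn,pkr] -> 6 lines: xujp qkn pkr piqo izwga qxldw
Hunk 4: at line 1 remove [qkn,pkr,piqo] add [vqo,yugd] -> 5 lines: xujp vqo yugd izwga qxldw
Final line count: 5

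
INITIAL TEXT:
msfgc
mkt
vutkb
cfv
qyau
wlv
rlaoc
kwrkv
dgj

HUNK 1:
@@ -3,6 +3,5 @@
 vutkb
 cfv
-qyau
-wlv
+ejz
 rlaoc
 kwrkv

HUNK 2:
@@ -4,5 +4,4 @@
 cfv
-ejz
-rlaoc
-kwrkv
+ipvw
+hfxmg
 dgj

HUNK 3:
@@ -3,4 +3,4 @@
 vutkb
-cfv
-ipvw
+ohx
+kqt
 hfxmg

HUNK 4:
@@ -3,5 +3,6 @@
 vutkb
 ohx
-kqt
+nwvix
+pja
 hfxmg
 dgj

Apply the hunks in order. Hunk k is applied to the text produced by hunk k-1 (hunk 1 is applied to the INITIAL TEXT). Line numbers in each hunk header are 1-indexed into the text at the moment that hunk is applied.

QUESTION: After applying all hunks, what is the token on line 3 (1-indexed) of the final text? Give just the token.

Hunk 1: at line 3 remove [qyau,wlv] add [ejz] -> 8 lines: msfgc mkt vutkb cfv ejz rlaoc kwrkv dgj
Hunk 2: at line 4 remove [ejz,rlaoc,kwrkv] add [ipvw,hfxmg] -> 7 lines: msfgc mkt vutkb cfv ipvw hfxmg dgj
Hunk 3: at line 3 remove [cfv,ipvw] add [ohx,kqt] -> 7 lines: msfgc mkt vutkb ohx kqt hfxmg dgj
Hunk 4: at line 3 remove [kqt] add [nwvix,pja] -> 8 lines: msfgc mkt vutkb ohx nwvix pja hfxmg dgj
Final line 3: vutkb

Answer: vutkb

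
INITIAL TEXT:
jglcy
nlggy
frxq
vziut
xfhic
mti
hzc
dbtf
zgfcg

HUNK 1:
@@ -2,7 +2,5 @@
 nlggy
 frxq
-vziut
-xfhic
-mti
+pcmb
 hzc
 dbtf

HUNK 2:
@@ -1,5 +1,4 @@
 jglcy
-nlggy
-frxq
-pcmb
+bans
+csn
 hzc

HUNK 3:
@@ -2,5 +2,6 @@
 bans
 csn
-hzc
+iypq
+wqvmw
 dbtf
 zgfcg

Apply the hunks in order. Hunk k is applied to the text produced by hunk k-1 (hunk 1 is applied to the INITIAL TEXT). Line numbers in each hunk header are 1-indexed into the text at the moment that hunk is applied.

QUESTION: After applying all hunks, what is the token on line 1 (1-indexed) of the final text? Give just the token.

Answer: jglcy

Derivation:
Hunk 1: at line 2 remove [vziut,xfhic,mti] add [pcmb] -> 7 lines: jglcy nlggy frxq pcmb hzc dbtf zgfcg
Hunk 2: at line 1 remove [nlggy,frxq,pcmb] add [bans,csn] -> 6 lines: jglcy bans csn hzc dbtf zgfcg
Hunk 3: at line 2 remove [hzc] add [iypq,wqvmw] -> 7 lines: jglcy bans csn iypq wqvmw dbtf zgfcg
Final line 1: jglcy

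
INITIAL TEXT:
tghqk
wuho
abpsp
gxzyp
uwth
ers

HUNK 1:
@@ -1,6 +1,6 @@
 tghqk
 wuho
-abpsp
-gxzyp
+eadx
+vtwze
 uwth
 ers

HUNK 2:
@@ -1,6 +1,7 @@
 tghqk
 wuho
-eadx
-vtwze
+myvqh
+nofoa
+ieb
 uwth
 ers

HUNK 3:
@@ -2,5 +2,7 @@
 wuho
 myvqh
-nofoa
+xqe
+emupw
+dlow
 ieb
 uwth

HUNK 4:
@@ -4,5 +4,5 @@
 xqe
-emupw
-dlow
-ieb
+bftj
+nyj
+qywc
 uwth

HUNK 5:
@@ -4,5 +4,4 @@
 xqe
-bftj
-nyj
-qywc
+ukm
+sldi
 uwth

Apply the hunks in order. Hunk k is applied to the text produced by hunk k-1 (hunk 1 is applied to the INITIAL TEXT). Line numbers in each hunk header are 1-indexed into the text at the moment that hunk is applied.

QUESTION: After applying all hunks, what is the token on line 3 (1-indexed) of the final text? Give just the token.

Answer: myvqh

Derivation:
Hunk 1: at line 1 remove [abpsp,gxzyp] add [eadx,vtwze] -> 6 lines: tghqk wuho eadx vtwze uwth ers
Hunk 2: at line 1 remove [eadx,vtwze] add [myvqh,nofoa,ieb] -> 7 lines: tghqk wuho myvqh nofoa ieb uwth ers
Hunk 3: at line 2 remove [nofoa] add [xqe,emupw,dlow] -> 9 lines: tghqk wuho myvqh xqe emupw dlow ieb uwth ers
Hunk 4: at line 4 remove [emupw,dlow,ieb] add [bftj,nyj,qywc] -> 9 lines: tghqk wuho myvqh xqe bftj nyj qywc uwth ers
Hunk 5: at line 4 remove [bftj,nyj,qywc] add [ukm,sldi] -> 8 lines: tghqk wuho myvqh xqe ukm sldi uwth ers
Final line 3: myvqh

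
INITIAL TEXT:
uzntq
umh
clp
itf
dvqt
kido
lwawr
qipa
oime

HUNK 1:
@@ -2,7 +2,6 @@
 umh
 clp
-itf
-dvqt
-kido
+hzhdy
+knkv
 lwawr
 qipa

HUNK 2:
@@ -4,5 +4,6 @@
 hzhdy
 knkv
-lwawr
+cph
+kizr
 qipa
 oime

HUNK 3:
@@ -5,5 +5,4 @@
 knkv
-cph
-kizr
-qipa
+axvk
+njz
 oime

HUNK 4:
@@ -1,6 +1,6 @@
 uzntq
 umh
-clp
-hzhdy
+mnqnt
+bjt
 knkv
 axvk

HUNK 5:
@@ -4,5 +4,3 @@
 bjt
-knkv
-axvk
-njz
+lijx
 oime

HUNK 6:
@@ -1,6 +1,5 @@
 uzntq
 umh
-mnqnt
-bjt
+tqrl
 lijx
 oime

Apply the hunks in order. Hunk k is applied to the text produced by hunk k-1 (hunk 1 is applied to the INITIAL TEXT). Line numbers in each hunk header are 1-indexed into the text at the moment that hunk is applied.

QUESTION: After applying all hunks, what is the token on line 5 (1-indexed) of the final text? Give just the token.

Answer: oime

Derivation:
Hunk 1: at line 2 remove [itf,dvqt,kido] add [hzhdy,knkv] -> 8 lines: uzntq umh clp hzhdy knkv lwawr qipa oime
Hunk 2: at line 4 remove [lwawr] add [cph,kizr] -> 9 lines: uzntq umh clp hzhdy knkv cph kizr qipa oime
Hunk 3: at line 5 remove [cph,kizr,qipa] add [axvk,njz] -> 8 lines: uzntq umh clp hzhdy knkv axvk njz oime
Hunk 4: at line 1 remove [clp,hzhdy] add [mnqnt,bjt] -> 8 lines: uzntq umh mnqnt bjt knkv axvk njz oime
Hunk 5: at line 4 remove [knkv,axvk,njz] add [lijx] -> 6 lines: uzntq umh mnqnt bjt lijx oime
Hunk 6: at line 1 remove [mnqnt,bjt] add [tqrl] -> 5 lines: uzntq umh tqrl lijx oime
Final line 5: oime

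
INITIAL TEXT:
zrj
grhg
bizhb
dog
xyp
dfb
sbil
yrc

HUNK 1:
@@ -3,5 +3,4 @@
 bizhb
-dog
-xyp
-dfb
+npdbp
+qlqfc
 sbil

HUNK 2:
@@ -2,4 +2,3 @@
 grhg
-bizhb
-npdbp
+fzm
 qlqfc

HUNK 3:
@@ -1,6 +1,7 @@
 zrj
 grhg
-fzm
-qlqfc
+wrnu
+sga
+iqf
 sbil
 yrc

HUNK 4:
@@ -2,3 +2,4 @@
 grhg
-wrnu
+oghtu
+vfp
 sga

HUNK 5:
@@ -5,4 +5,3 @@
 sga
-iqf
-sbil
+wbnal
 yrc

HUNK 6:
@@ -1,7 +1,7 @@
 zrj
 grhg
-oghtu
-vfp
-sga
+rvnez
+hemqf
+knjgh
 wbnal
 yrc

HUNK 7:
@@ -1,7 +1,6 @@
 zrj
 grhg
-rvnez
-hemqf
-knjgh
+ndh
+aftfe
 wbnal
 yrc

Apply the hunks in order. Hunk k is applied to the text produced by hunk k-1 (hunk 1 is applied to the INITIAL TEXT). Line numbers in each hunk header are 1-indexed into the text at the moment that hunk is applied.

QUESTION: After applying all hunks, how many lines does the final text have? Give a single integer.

Answer: 6

Derivation:
Hunk 1: at line 3 remove [dog,xyp,dfb] add [npdbp,qlqfc] -> 7 lines: zrj grhg bizhb npdbp qlqfc sbil yrc
Hunk 2: at line 2 remove [bizhb,npdbp] add [fzm] -> 6 lines: zrj grhg fzm qlqfc sbil yrc
Hunk 3: at line 1 remove [fzm,qlqfc] add [wrnu,sga,iqf] -> 7 lines: zrj grhg wrnu sga iqf sbil yrc
Hunk 4: at line 2 remove [wrnu] add [oghtu,vfp] -> 8 lines: zrj grhg oghtu vfp sga iqf sbil yrc
Hunk 5: at line 5 remove [iqf,sbil] add [wbnal] -> 7 lines: zrj grhg oghtu vfp sga wbnal yrc
Hunk 6: at line 1 remove [oghtu,vfp,sga] add [rvnez,hemqf,knjgh] -> 7 lines: zrj grhg rvnez hemqf knjgh wbnal yrc
Hunk 7: at line 1 remove [rvnez,hemqf,knjgh] add [ndh,aftfe] -> 6 lines: zrj grhg ndh aftfe wbnal yrc
Final line count: 6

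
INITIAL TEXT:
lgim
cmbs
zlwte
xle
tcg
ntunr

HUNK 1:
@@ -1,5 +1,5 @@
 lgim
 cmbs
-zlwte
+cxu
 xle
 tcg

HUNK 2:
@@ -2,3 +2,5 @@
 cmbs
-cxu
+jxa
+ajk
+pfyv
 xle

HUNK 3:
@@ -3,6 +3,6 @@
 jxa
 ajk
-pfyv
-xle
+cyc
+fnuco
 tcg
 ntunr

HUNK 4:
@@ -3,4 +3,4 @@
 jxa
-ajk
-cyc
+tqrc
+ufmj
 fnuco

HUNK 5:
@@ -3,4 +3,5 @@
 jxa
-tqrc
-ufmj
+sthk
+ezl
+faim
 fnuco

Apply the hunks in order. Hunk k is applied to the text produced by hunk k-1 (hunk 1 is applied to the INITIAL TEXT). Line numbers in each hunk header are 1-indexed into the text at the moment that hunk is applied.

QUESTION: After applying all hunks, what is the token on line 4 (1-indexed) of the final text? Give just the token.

Hunk 1: at line 1 remove [zlwte] add [cxu] -> 6 lines: lgim cmbs cxu xle tcg ntunr
Hunk 2: at line 2 remove [cxu] add [jxa,ajk,pfyv] -> 8 lines: lgim cmbs jxa ajk pfyv xle tcg ntunr
Hunk 3: at line 3 remove [pfyv,xle] add [cyc,fnuco] -> 8 lines: lgim cmbs jxa ajk cyc fnuco tcg ntunr
Hunk 4: at line 3 remove [ajk,cyc] add [tqrc,ufmj] -> 8 lines: lgim cmbs jxa tqrc ufmj fnuco tcg ntunr
Hunk 5: at line 3 remove [tqrc,ufmj] add [sthk,ezl,faim] -> 9 lines: lgim cmbs jxa sthk ezl faim fnuco tcg ntunr
Final line 4: sthk

Answer: sthk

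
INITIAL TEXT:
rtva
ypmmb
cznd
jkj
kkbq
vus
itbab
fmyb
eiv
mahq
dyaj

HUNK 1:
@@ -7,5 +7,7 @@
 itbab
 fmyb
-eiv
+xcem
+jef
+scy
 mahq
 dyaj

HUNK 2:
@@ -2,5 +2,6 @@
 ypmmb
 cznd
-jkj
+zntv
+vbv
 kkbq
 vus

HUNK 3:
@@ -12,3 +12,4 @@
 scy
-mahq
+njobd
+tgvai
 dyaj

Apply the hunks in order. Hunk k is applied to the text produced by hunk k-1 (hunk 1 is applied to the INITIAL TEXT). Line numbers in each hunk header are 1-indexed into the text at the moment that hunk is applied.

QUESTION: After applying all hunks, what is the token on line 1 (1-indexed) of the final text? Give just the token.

Hunk 1: at line 7 remove [eiv] add [xcem,jef,scy] -> 13 lines: rtva ypmmb cznd jkj kkbq vus itbab fmyb xcem jef scy mahq dyaj
Hunk 2: at line 2 remove [jkj] add [zntv,vbv] -> 14 lines: rtva ypmmb cznd zntv vbv kkbq vus itbab fmyb xcem jef scy mahq dyaj
Hunk 3: at line 12 remove [mahq] add [njobd,tgvai] -> 15 lines: rtva ypmmb cznd zntv vbv kkbq vus itbab fmyb xcem jef scy njobd tgvai dyaj
Final line 1: rtva

Answer: rtva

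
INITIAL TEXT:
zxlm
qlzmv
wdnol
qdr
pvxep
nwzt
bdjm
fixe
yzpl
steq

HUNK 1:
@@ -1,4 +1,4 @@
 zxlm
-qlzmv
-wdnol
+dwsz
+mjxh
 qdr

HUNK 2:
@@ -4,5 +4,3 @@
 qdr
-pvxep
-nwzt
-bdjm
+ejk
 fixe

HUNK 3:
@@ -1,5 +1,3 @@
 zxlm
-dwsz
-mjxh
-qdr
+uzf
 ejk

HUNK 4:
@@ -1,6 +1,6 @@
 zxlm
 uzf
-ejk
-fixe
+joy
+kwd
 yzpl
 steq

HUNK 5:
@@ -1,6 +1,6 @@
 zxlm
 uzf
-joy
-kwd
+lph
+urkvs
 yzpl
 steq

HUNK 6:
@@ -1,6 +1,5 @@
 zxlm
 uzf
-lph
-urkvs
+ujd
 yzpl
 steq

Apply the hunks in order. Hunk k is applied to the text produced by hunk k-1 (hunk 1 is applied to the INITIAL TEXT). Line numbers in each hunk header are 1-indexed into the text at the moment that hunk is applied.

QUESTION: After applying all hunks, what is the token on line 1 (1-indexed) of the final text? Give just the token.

Answer: zxlm

Derivation:
Hunk 1: at line 1 remove [qlzmv,wdnol] add [dwsz,mjxh] -> 10 lines: zxlm dwsz mjxh qdr pvxep nwzt bdjm fixe yzpl steq
Hunk 2: at line 4 remove [pvxep,nwzt,bdjm] add [ejk] -> 8 lines: zxlm dwsz mjxh qdr ejk fixe yzpl steq
Hunk 3: at line 1 remove [dwsz,mjxh,qdr] add [uzf] -> 6 lines: zxlm uzf ejk fixe yzpl steq
Hunk 4: at line 1 remove [ejk,fixe] add [joy,kwd] -> 6 lines: zxlm uzf joy kwd yzpl steq
Hunk 5: at line 1 remove [joy,kwd] add [lph,urkvs] -> 6 lines: zxlm uzf lph urkvs yzpl steq
Hunk 6: at line 1 remove [lph,urkvs] add [ujd] -> 5 lines: zxlm uzf ujd yzpl steq
Final line 1: zxlm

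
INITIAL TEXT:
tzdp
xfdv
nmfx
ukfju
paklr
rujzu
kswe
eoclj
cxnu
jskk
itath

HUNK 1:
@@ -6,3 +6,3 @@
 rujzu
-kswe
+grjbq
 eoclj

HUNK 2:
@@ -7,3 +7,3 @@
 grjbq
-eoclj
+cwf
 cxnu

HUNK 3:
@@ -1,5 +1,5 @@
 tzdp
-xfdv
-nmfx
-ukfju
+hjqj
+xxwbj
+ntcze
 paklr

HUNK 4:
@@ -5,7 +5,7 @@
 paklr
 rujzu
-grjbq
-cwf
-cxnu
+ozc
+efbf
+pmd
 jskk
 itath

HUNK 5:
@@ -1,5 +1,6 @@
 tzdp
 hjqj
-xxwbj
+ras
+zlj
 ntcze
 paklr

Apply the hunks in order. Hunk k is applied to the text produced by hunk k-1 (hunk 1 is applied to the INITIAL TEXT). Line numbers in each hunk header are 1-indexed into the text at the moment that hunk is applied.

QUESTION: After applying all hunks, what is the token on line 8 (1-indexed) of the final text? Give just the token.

Answer: ozc

Derivation:
Hunk 1: at line 6 remove [kswe] add [grjbq] -> 11 lines: tzdp xfdv nmfx ukfju paklr rujzu grjbq eoclj cxnu jskk itath
Hunk 2: at line 7 remove [eoclj] add [cwf] -> 11 lines: tzdp xfdv nmfx ukfju paklr rujzu grjbq cwf cxnu jskk itath
Hunk 3: at line 1 remove [xfdv,nmfx,ukfju] add [hjqj,xxwbj,ntcze] -> 11 lines: tzdp hjqj xxwbj ntcze paklr rujzu grjbq cwf cxnu jskk itath
Hunk 4: at line 5 remove [grjbq,cwf,cxnu] add [ozc,efbf,pmd] -> 11 lines: tzdp hjqj xxwbj ntcze paklr rujzu ozc efbf pmd jskk itath
Hunk 5: at line 1 remove [xxwbj] add [ras,zlj] -> 12 lines: tzdp hjqj ras zlj ntcze paklr rujzu ozc efbf pmd jskk itath
Final line 8: ozc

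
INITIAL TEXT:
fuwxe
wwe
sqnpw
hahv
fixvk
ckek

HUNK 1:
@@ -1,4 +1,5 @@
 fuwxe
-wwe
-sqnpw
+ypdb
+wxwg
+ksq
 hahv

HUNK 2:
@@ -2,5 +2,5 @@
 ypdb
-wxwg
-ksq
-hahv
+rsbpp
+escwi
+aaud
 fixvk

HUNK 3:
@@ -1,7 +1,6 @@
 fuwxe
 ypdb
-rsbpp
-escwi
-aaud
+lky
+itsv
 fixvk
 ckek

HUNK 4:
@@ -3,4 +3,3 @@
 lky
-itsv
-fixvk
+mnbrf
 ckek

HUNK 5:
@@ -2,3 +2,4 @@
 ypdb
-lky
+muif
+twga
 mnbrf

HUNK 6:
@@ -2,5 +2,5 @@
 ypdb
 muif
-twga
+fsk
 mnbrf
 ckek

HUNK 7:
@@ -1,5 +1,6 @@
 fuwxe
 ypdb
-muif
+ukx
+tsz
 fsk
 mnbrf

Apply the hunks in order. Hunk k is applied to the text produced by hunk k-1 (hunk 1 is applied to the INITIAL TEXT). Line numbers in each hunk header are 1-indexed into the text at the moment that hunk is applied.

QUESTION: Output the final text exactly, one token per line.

Hunk 1: at line 1 remove [wwe,sqnpw] add [ypdb,wxwg,ksq] -> 7 lines: fuwxe ypdb wxwg ksq hahv fixvk ckek
Hunk 2: at line 2 remove [wxwg,ksq,hahv] add [rsbpp,escwi,aaud] -> 7 lines: fuwxe ypdb rsbpp escwi aaud fixvk ckek
Hunk 3: at line 1 remove [rsbpp,escwi,aaud] add [lky,itsv] -> 6 lines: fuwxe ypdb lky itsv fixvk ckek
Hunk 4: at line 3 remove [itsv,fixvk] add [mnbrf] -> 5 lines: fuwxe ypdb lky mnbrf ckek
Hunk 5: at line 2 remove [lky] add [muif,twga] -> 6 lines: fuwxe ypdb muif twga mnbrf ckek
Hunk 6: at line 2 remove [twga] add [fsk] -> 6 lines: fuwxe ypdb muif fsk mnbrf ckek
Hunk 7: at line 1 remove [muif] add [ukx,tsz] -> 7 lines: fuwxe ypdb ukx tsz fsk mnbrf ckek

Answer: fuwxe
ypdb
ukx
tsz
fsk
mnbrf
ckek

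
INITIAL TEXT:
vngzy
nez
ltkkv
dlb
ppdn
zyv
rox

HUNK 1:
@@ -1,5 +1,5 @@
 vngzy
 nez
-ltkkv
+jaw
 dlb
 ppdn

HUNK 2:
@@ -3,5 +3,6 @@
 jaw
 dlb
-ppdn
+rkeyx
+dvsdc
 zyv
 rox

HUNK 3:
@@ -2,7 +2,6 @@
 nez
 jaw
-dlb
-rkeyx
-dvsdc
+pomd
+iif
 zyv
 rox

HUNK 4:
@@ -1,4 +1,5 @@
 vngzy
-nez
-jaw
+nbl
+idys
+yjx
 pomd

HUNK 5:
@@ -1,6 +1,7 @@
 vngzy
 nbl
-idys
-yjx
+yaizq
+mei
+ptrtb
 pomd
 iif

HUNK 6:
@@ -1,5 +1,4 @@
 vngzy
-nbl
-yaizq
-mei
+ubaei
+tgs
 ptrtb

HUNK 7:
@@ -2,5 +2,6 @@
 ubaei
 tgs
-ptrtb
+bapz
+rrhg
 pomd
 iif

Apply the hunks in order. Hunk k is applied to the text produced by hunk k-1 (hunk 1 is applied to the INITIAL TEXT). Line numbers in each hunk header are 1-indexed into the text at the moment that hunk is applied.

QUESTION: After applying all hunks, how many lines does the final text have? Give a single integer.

Hunk 1: at line 1 remove [ltkkv] add [jaw] -> 7 lines: vngzy nez jaw dlb ppdn zyv rox
Hunk 2: at line 3 remove [ppdn] add [rkeyx,dvsdc] -> 8 lines: vngzy nez jaw dlb rkeyx dvsdc zyv rox
Hunk 3: at line 2 remove [dlb,rkeyx,dvsdc] add [pomd,iif] -> 7 lines: vngzy nez jaw pomd iif zyv rox
Hunk 4: at line 1 remove [nez,jaw] add [nbl,idys,yjx] -> 8 lines: vngzy nbl idys yjx pomd iif zyv rox
Hunk 5: at line 1 remove [idys,yjx] add [yaizq,mei,ptrtb] -> 9 lines: vngzy nbl yaizq mei ptrtb pomd iif zyv rox
Hunk 6: at line 1 remove [nbl,yaizq,mei] add [ubaei,tgs] -> 8 lines: vngzy ubaei tgs ptrtb pomd iif zyv rox
Hunk 7: at line 2 remove [ptrtb] add [bapz,rrhg] -> 9 lines: vngzy ubaei tgs bapz rrhg pomd iif zyv rox
Final line count: 9

Answer: 9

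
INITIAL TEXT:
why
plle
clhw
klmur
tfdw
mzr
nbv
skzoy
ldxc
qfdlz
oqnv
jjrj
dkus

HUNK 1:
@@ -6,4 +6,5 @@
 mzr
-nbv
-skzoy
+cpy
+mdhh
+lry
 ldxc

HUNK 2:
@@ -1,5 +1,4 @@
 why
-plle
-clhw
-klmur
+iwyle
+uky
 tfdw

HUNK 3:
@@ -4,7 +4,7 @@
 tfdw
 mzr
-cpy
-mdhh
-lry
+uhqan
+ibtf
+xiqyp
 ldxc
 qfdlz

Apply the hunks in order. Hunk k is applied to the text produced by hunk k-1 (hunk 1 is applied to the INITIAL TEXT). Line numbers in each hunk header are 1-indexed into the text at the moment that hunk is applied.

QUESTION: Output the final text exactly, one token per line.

Answer: why
iwyle
uky
tfdw
mzr
uhqan
ibtf
xiqyp
ldxc
qfdlz
oqnv
jjrj
dkus

Derivation:
Hunk 1: at line 6 remove [nbv,skzoy] add [cpy,mdhh,lry] -> 14 lines: why plle clhw klmur tfdw mzr cpy mdhh lry ldxc qfdlz oqnv jjrj dkus
Hunk 2: at line 1 remove [plle,clhw,klmur] add [iwyle,uky] -> 13 lines: why iwyle uky tfdw mzr cpy mdhh lry ldxc qfdlz oqnv jjrj dkus
Hunk 3: at line 4 remove [cpy,mdhh,lry] add [uhqan,ibtf,xiqyp] -> 13 lines: why iwyle uky tfdw mzr uhqan ibtf xiqyp ldxc qfdlz oqnv jjrj dkus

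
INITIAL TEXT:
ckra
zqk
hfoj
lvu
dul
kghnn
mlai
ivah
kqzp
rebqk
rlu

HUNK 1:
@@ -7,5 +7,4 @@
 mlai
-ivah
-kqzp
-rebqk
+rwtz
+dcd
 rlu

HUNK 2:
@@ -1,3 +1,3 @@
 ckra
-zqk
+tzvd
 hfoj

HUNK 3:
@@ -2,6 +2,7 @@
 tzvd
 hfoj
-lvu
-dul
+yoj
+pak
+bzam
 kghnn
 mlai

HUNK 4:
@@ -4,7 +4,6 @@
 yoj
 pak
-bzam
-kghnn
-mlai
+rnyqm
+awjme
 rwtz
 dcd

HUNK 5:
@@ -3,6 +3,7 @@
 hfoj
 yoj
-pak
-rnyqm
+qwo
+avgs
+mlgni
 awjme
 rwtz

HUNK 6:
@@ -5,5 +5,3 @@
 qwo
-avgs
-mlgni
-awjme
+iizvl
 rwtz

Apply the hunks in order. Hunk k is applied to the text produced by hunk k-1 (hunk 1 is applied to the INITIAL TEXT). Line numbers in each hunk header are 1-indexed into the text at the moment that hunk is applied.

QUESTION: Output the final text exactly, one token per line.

Answer: ckra
tzvd
hfoj
yoj
qwo
iizvl
rwtz
dcd
rlu

Derivation:
Hunk 1: at line 7 remove [ivah,kqzp,rebqk] add [rwtz,dcd] -> 10 lines: ckra zqk hfoj lvu dul kghnn mlai rwtz dcd rlu
Hunk 2: at line 1 remove [zqk] add [tzvd] -> 10 lines: ckra tzvd hfoj lvu dul kghnn mlai rwtz dcd rlu
Hunk 3: at line 2 remove [lvu,dul] add [yoj,pak,bzam] -> 11 lines: ckra tzvd hfoj yoj pak bzam kghnn mlai rwtz dcd rlu
Hunk 4: at line 4 remove [bzam,kghnn,mlai] add [rnyqm,awjme] -> 10 lines: ckra tzvd hfoj yoj pak rnyqm awjme rwtz dcd rlu
Hunk 5: at line 3 remove [pak,rnyqm] add [qwo,avgs,mlgni] -> 11 lines: ckra tzvd hfoj yoj qwo avgs mlgni awjme rwtz dcd rlu
Hunk 6: at line 5 remove [avgs,mlgni,awjme] add [iizvl] -> 9 lines: ckra tzvd hfoj yoj qwo iizvl rwtz dcd rlu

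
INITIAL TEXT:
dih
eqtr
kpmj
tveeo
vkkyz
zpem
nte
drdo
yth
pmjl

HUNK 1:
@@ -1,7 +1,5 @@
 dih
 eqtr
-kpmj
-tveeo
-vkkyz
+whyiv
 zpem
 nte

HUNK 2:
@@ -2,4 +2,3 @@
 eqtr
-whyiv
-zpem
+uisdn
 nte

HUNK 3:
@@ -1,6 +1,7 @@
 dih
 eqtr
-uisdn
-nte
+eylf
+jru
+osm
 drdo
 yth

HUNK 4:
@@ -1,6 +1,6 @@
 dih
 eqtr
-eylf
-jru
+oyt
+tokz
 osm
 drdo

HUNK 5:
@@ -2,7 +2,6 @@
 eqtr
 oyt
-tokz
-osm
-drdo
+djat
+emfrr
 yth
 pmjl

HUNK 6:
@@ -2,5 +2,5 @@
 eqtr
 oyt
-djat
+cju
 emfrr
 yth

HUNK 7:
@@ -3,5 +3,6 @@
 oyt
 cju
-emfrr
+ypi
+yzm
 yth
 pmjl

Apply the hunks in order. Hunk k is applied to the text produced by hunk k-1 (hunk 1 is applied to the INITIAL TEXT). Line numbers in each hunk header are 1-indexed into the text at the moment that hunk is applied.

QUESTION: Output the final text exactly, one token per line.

Answer: dih
eqtr
oyt
cju
ypi
yzm
yth
pmjl

Derivation:
Hunk 1: at line 1 remove [kpmj,tveeo,vkkyz] add [whyiv] -> 8 lines: dih eqtr whyiv zpem nte drdo yth pmjl
Hunk 2: at line 2 remove [whyiv,zpem] add [uisdn] -> 7 lines: dih eqtr uisdn nte drdo yth pmjl
Hunk 3: at line 1 remove [uisdn,nte] add [eylf,jru,osm] -> 8 lines: dih eqtr eylf jru osm drdo yth pmjl
Hunk 4: at line 1 remove [eylf,jru] add [oyt,tokz] -> 8 lines: dih eqtr oyt tokz osm drdo yth pmjl
Hunk 5: at line 2 remove [tokz,osm,drdo] add [djat,emfrr] -> 7 lines: dih eqtr oyt djat emfrr yth pmjl
Hunk 6: at line 2 remove [djat] add [cju] -> 7 lines: dih eqtr oyt cju emfrr yth pmjl
Hunk 7: at line 3 remove [emfrr] add [ypi,yzm] -> 8 lines: dih eqtr oyt cju ypi yzm yth pmjl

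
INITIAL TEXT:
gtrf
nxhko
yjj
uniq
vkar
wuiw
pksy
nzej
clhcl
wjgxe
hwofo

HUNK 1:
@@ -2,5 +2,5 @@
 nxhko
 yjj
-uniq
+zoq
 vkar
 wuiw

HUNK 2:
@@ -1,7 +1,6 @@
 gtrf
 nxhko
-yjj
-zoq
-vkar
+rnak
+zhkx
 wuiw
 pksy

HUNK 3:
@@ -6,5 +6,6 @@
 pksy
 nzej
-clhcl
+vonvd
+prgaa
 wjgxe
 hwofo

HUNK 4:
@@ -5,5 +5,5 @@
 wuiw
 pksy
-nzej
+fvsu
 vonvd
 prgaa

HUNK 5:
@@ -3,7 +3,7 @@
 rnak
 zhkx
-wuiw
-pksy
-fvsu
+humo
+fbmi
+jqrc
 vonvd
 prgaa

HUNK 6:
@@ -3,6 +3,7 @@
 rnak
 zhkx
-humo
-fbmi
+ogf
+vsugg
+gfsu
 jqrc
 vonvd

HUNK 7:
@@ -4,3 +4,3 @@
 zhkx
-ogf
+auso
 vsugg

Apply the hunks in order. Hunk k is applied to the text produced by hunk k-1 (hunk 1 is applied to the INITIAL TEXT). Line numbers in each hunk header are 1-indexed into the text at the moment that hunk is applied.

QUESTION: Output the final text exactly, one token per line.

Answer: gtrf
nxhko
rnak
zhkx
auso
vsugg
gfsu
jqrc
vonvd
prgaa
wjgxe
hwofo

Derivation:
Hunk 1: at line 2 remove [uniq] add [zoq] -> 11 lines: gtrf nxhko yjj zoq vkar wuiw pksy nzej clhcl wjgxe hwofo
Hunk 2: at line 1 remove [yjj,zoq,vkar] add [rnak,zhkx] -> 10 lines: gtrf nxhko rnak zhkx wuiw pksy nzej clhcl wjgxe hwofo
Hunk 3: at line 6 remove [clhcl] add [vonvd,prgaa] -> 11 lines: gtrf nxhko rnak zhkx wuiw pksy nzej vonvd prgaa wjgxe hwofo
Hunk 4: at line 5 remove [nzej] add [fvsu] -> 11 lines: gtrf nxhko rnak zhkx wuiw pksy fvsu vonvd prgaa wjgxe hwofo
Hunk 5: at line 3 remove [wuiw,pksy,fvsu] add [humo,fbmi,jqrc] -> 11 lines: gtrf nxhko rnak zhkx humo fbmi jqrc vonvd prgaa wjgxe hwofo
Hunk 6: at line 3 remove [humo,fbmi] add [ogf,vsugg,gfsu] -> 12 lines: gtrf nxhko rnak zhkx ogf vsugg gfsu jqrc vonvd prgaa wjgxe hwofo
Hunk 7: at line 4 remove [ogf] add [auso] -> 12 lines: gtrf nxhko rnak zhkx auso vsugg gfsu jqrc vonvd prgaa wjgxe hwofo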